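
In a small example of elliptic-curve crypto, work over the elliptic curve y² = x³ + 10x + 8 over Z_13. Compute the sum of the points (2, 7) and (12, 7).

(12, 6)

(2, 7) + (12, 7). λ = (7 - 7)/(12 - 2) ≡ 0/10 mod 13. 10⁻¹ ≡ 4 (mod 13), so λ ≡ 0.
  x = λ² - 2 - 12 = 0 - 14 ≡ 12; y = λ·(2 - 12) - 7 ≡ 6. → (12, 6)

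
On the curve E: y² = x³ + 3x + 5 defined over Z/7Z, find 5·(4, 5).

(1, 3)

Write Q = (4, 5).
Repeated addition: build up to 5Q.
2Q: tangent at (4, 5): λ = (3·4² + 3)/(2·5) ≡ 2/3. 3⁻¹ ≡ 5 (mod 7) since 3·5 = 15 ≡ 1, so λ ≡ 2·5 ≡ 3.
  x = λ² - 4 - 4 = 9 - 8 ≡ 1; y = λ·(4 - 1) - 5 ≡ 4. → (1, 4)
3Q: (1, 4) + (4, 5). λ = (5 - 4)/(4 - 1) ≡ 1/3 mod 7. 3⁻¹ ≡ 5 (mod 7), so λ ≡ 5.
  x = λ² - 1 - 4 = 25 - 5 ≡ 6; y = λ·(1 - 6) - 4 ≡ 6. → (6, 6)
4Q: (6, 6) + (4, 5). λ = (5 - 6)/(4 - 6) ≡ 6/5 mod 7. 5⁻¹ ≡ 3 (mod 7) since 5·3 = 15 ≡ 1, so λ ≡ 4.
  x = λ² - 6 - 4 = 16 - 10 ≡ 6; y = λ·(6 - 6) - 6 ≡ 1. → (6, 1)
5Q: (6, 1) + (4, 5). λ = (5 - 1)/(4 - 6) ≡ 4/5 mod 7. 5⁻¹ ≡ 3 (mod 7), so λ ≡ 5.
  x = λ² - 6 - 4 = 25 - 10 ≡ 1; y = λ·(6 - 1) - 1 ≡ 3. → (1, 3)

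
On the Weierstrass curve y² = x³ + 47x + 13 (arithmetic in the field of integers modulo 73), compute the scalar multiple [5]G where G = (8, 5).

O

Repeated addition: build up to 5G.
2G: tangent at (8, 5): λ = (3·8² + 47)/(2·5) ≡ 20/10. 10⁻¹ ≡ 22 (mod 73) since 10·22 = 220 ≡ 1, so λ ≡ 20·22 ≡ 2.
  x = λ² - 8 - 8 = 4 - 16 ≡ 61; y = λ·(8 - 61) - 5 ≡ 35. → (61, 35)
3G: (61, 35) + (8, 5). λ = (5 - 35)/(8 - 61) ≡ 43/20 mod 73. 20⁻¹ ≡ 11 (mod 73), so λ ≡ 35.
  x = λ² - 61 - 8 = 1225 - 69 ≡ 61; y = λ·(61 - 61) - 35 ≡ 38. → (61, 38)
4G: (61, 38) + (8, 5). λ = (5 - 38)/(8 - 61) ≡ 40/20 mod 73. 20⁻¹ ≡ 11 (mod 73), so λ ≡ 2.
  x = λ² - 61 - 8 = 4 - 69 ≡ 8; y = λ·(61 - 8) - 38 ≡ 68. → (8, 68)
5G: (8, 68) + (8, 5): same x and y₁ ≡ -y₂, so the sum is O.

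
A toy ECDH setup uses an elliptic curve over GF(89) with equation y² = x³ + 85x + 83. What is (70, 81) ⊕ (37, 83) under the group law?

(70, 81) + (37, 83). λ = (83 - 81)/(37 - 70) ≡ 2/56 mod 89. 56⁻¹ ≡ 62 (mod 89), so λ ≡ 35.
  x = λ² - 70 - 37 = 1225 - 107 ≡ 50; y = λ·(70 - 50) - 81 ≡ 85. → (50, 85)

(50, 85)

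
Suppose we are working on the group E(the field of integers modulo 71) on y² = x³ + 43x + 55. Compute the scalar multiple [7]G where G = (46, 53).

(30, 4)

Repeated addition: build up to 7G.
2G: tangent at (46, 53): λ = (3·46² + 43)/(2·53) ≡ 1/35. 35⁻¹ ≡ 69 (mod 71) since 35·69 = 2415 ≡ 1, so λ ≡ 1·69 ≡ 69.
  x = λ² - 46 - 46 = 4761 - 92 ≡ 54; y = λ·(46 - 54) - 53 ≡ 34. → (54, 34)
3G: (54, 34) + (46, 53). λ = (53 - 34)/(46 - 54) ≡ 19/63 mod 71. 63⁻¹ ≡ 62 (mod 71), so λ ≡ 42.
  x = λ² - 54 - 46 = 1764 - 100 ≡ 31; y = λ·(54 - 31) - 34 ≡ 9. → (31, 9)
4G: (31, 9) + (46, 53). λ = (53 - 9)/(46 - 31) ≡ 44/15 mod 71. 15⁻¹ ≡ 19 (mod 71), so λ ≡ 55.
  x = λ² - 31 - 46 = 3025 - 77 ≡ 37; y = λ·(31 - 37) - 9 ≡ 16. → (37, 16)
5G: (37, 16) + (46, 53). λ = (53 - 16)/(46 - 37) ≡ 37/9 mod 71. 9⁻¹ ≡ 8 (mod 71), so λ ≡ 12.
  x = λ² - 37 - 46 = 144 - 83 ≡ 61; y = λ·(37 - 61) - 16 ≡ 51. → (61, 51)
6G: (61, 51) + (46, 53). λ = (53 - 51)/(46 - 61) ≡ 2/56 mod 71. 56⁻¹ ≡ 52 (mod 71) since 56·52 = 2912 ≡ 1, so λ ≡ 33.
  x = λ² - 61 - 46 = 1089 - 107 ≡ 59; y = λ·(61 - 59) - 51 ≡ 15. → (59, 15)
7G: (59, 15) + (46, 53). λ = (53 - 15)/(46 - 59) ≡ 38/58 mod 71. 58⁻¹ ≡ 60 (mod 71) since 58·60 = 3480 ≡ 1, so λ ≡ 8.
  x = λ² - 59 - 46 = 64 - 105 ≡ 30; y = λ·(59 - 30) - 15 ≡ 4. → (30, 4)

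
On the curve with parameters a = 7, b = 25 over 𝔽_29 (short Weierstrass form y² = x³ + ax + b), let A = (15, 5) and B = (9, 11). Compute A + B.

(6, 15)

(15, 5) + (9, 11). λ = (11 - 5)/(9 - 15) ≡ 6/23 mod 29. 23⁻¹ ≡ 24 (mod 29) since 23·24 = 552 ≡ 1, so λ ≡ 28.
  x = λ² - 15 - 9 = 784 - 24 ≡ 6; y = λ·(15 - 6) - 5 ≡ 15. → (6, 15)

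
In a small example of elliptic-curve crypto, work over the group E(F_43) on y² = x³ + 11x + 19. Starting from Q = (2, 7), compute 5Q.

(8, 19)

Repeated addition: build up to 5Q.
2Q: tangent at (2, 7): λ = (3·2² + 11)/(2·7) ≡ 23/14. 14⁻¹ ≡ 40 (mod 43) since 14·40 = 560 ≡ 1, so λ ≡ 23·40 ≡ 17.
  x = λ² - 2 - 2 = 289 - 4 ≡ 27; y = λ·(2 - 27) - 7 ≡ 41. → (27, 41)
3Q: (27, 41) + (2, 7). λ = (7 - 41)/(2 - 27) ≡ 9/18 mod 43. 18⁻¹ ≡ 12 (mod 43) since 18·12 = 216 ≡ 1, so λ ≡ 22.
  x = λ² - 27 - 2 = 484 - 29 ≡ 25; y = λ·(27 - 25) - 41 ≡ 3. → (25, 3)
4Q: (25, 3) + (2, 7). λ = (7 - 3)/(2 - 25) ≡ 4/20 mod 43. 20⁻¹ ≡ 28 (mod 43), so λ ≡ 26.
  x = λ² - 25 - 2 = 676 - 27 ≡ 4; y = λ·(25 - 4) - 3 ≡ 27. → (4, 27)
5Q: (4, 27) + (2, 7). λ = (7 - 27)/(2 - 4) ≡ 23/41 mod 43. 41⁻¹ ≡ 21 (mod 43) since 41·21 = 861 ≡ 1, so λ ≡ 10.
  x = λ² - 4 - 2 = 100 - 6 ≡ 8; y = λ·(4 - 8) - 27 ≡ 19. → (8, 19)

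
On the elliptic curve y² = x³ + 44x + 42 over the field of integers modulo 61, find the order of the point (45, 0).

2P: (45, 0) + (45, 0): same x and y₁ ≡ -y₂, so the sum is O.
2P = O, so the order is 2.

2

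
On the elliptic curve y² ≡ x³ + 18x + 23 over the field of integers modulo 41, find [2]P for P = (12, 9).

tangent at (12, 9): λ = (3·12² + 18)/(2·9) ≡ 40/18. 18⁻¹ ≡ 16 (mod 41), so λ ≡ 40·16 ≡ 25.
  x = λ² - 12 - 12 = 625 - 24 ≡ 27; y = λ·(12 - 27) - 9 ≡ 26. → (27, 26)

(27, 26)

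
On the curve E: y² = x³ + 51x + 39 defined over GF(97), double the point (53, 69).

(84, 34)

tangent at (53, 69): λ = (3·53² + 51)/(2·69) ≡ 39/41. 41⁻¹ ≡ 71 (mod 97), so λ ≡ 39·71 ≡ 53.
  x = λ² - 53 - 53 = 2809 - 106 ≡ 84; y = λ·(53 - 84) - 69 ≡ 34. → (84, 34)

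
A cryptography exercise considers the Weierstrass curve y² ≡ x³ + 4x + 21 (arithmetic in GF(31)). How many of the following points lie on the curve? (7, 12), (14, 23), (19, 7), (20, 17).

2

(7, 12): 12² ≡ 20, rhs ≡ 20 → on.
(14, 23): 23² ≡ 2, rhs ≡ 0 → off.
(19, 7): 7² ≡ 18, rhs ≡ 12 → off.
(20, 17): 17² ≡ 10, rhs ≡ 10 → on.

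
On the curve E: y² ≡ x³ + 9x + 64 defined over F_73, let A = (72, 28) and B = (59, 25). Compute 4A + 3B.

(42, 17)

First 4A:
Double-and-add on 4 = (100)₂. Start with A = (72, 28) for the leading 1-bit.
double: tangent at (72, 28): λ = (3·72² + 9)/(2·28) ≡ 12/56. 56⁻¹ ≡ 30 (mod 73), so λ ≡ 12·30 ≡ 68.
  x = λ² - 72 - 72 = 4624 - 144 ≡ 27; y = λ·(72 - 27) - 28 ≡ 39. → (27, 39)
double: tangent at (27, 39): λ = (3·27² + 9)/(2·39) ≡ 6/5. 5⁻¹ ≡ 44 (mod 73), so λ ≡ 6·44 ≡ 45.
  x = λ² - 27 - 27 = 2025 - 54 ≡ 0; y = λ·(27 - 0) - 39 ≡ 8. → (0, 8)
4A = (0, 8).
Next 3B:
Repeated addition: build up to 3B.
2B: tangent at (59, 25): λ = (3·59² + 9)/(2·25) ≡ 13/50. 50⁻¹ ≡ 19 (mod 73), so λ ≡ 13·19 ≡ 28.
  x = λ² - 59 - 59 = 784 - 118 ≡ 9; y = λ·(59 - 9) - 25 ≡ 61. → (9, 61)
3B: (9, 61) + (59, 25). λ = (25 - 61)/(59 - 9) ≡ 37/50 mod 73. 50⁻¹ ≡ 19 (mod 73), so λ ≡ 46.
  x = λ² - 9 - 59 = 2116 - 68 ≡ 4; y = λ·(9 - 4) - 61 ≡ 23. → (4, 23)
3B = (4, 23).
Finally 4A + 3B:
(0, 8) + (4, 23). λ = (23 - 8)/(4 - 0) ≡ 15/4 mod 73. 4⁻¹ ≡ 55 (mod 73), so λ ≡ 22.
  x = λ² - 0 - 4 = 484 - 4 ≡ 42; y = λ·(0 - 42) - 8 ≡ 17. → (42, 17)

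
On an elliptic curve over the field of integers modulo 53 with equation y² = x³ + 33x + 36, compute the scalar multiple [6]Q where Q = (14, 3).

Double-and-add on 6 = (110)₂. Start with Q = (14, 3) for the leading 1-bit.
double: tangent at (14, 3): λ = (3·14² + 33)/(2·3) ≡ 38/6. 6⁻¹ ≡ 9 (mod 53), so λ ≡ 38·9 ≡ 24.
  x = λ² - 14 - 14 = 576 - 28 ≡ 18; y = λ·(14 - 18) - 3 ≡ 7. → (18, 7)
add Q: (18, 7) + (14, 3). λ = (3 - 7)/(14 - 18) ≡ 49/49 mod 53. 49⁻¹ ≡ 13 (mod 53), so λ ≡ 1.
  x = λ² - 18 - 14 = 1 - 32 ≡ 22; y = λ·(18 - 22) - 7 ≡ 42. → (22, 42)
double: tangent at (22, 42): λ = (3·22² + 33)/(2·42) ≡ 1/31. 31⁻¹ ≡ 12 (mod 53), so λ ≡ 1·12 ≡ 12.
  x = λ² - 22 - 22 = 144 - 44 ≡ 47; y = λ·(22 - 47) - 42 ≡ 29. → (47, 29)

(47, 29)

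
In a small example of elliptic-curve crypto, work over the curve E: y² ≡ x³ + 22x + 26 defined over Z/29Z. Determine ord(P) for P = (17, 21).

10

2P: tangent at (17, 21): λ = (3·17² + 22)/(2·21) ≡ 19/13. 13⁻¹ ≡ 9 (mod 29) since 13·9 = 117 ≡ 1, so λ ≡ 19·9 ≡ 26.
  x = λ² - 17 - 17 = 676 - 34 ≡ 4; y = λ·(17 - 4) - 21 ≡ 27. → (4, 27)
3P: (4, 27) + (17, 21). λ = (21 - 27)/(17 - 4) ≡ 23/13 mod 29. 13⁻¹ ≡ 9 (mod 29), so λ ≡ 4.
  x = λ² - 4 - 17 = 16 - 21 ≡ 24; y = λ·(4 - 24) - 27 ≡ 9. → (24, 9)
4P: (24, 9) + (17, 21). λ = (21 - 9)/(17 - 24) ≡ 12/22 mod 29. 22⁻¹ ≡ 4 (mod 29) since 22·4 = 88 ≡ 1, so λ ≡ 19.
  x = λ² - 24 - 17 = 361 - 41 ≡ 1; y = λ·(24 - 1) - 9 ≡ 22. → (1, 22)
5P: (1, 22) + (17, 21). λ = (21 - 22)/(17 - 1) ≡ 28/16 mod 29. 16⁻¹ ≡ 20 (mod 29), so λ ≡ 9.
  x = λ² - 1 - 17 = 81 - 18 ≡ 5; y = λ·(1 - 5) - 22 ≡ 0. → (5, 0)
6P: (5, 0) + (17, 21). λ = (21 - 0)/(17 - 5) ≡ 21/12 mod 29. 12⁻¹ ≡ 17 (mod 29) since 12·17 = 204 ≡ 1, so λ ≡ 9.
  x = λ² - 5 - 17 = 81 - 22 ≡ 1; y = λ·(5 - 1) - 0 ≡ 7. → (1, 7)
7P: (1, 7) + (17, 21). λ = (21 - 7)/(17 - 1) ≡ 14/16 mod 29. 16⁻¹ ≡ 20 (mod 29), so λ ≡ 19.
  x = λ² - 1 - 17 = 361 - 18 ≡ 24; y = λ·(1 - 24) - 7 ≡ 20. → (24, 20)
8P: (24, 20) + (17, 21). λ = (21 - 20)/(17 - 24) ≡ 1/22 mod 29. 22⁻¹ ≡ 4 (mod 29) since 22·4 = 88 ≡ 1, so λ ≡ 4.
  x = λ² - 24 - 17 = 16 - 41 ≡ 4; y = λ·(24 - 4) - 20 ≡ 2. → (4, 2)
9P: (4, 2) + (17, 21). λ = (21 - 2)/(17 - 4) ≡ 19/13 mod 29. 13⁻¹ ≡ 9 (mod 29) since 13·9 = 117 ≡ 1, so λ ≡ 26.
  x = λ² - 4 - 17 = 676 - 21 ≡ 17; y = λ·(4 - 17) - 2 ≡ 8. → (17, 8)
10P: (17, 8) + (17, 21): same x and y₁ ≡ -y₂, so the sum is ∞.
10P = ∞, so the order is 10.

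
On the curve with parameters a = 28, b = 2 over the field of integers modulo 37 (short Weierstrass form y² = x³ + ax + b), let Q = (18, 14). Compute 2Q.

(17, 27)

tangent at (18, 14): λ = (3·18² + 28)/(2·14) ≡ 1/28. 28⁻¹ ≡ 4 (mod 37), so λ ≡ 1·4 ≡ 4.
  x = λ² - 18 - 18 = 16 - 36 ≡ 17; y = λ·(18 - 17) - 14 ≡ 27. → (17, 27)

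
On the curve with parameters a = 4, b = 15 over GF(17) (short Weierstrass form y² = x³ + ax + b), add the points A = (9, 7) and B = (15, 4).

(6, 0)

(9, 7) + (15, 4). λ = (4 - 7)/(15 - 9) ≡ 14/6 mod 17. 6⁻¹ ≡ 3 (mod 17), so λ ≡ 8.
  x = λ² - 9 - 15 = 64 - 24 ≡ 6; y = λ·(9 - 6) - 7 ≡ 0. → (6, 0)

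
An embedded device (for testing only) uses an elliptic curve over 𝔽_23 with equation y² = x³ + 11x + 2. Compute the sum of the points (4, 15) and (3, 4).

(22, 17)

(4, 15) + (3, 4). λ = (4 - 15)/(3 - 4) ≡ 12/22 mod 23. 22⁻¹ ≡ 22 (mod 23), so λ ≡ 11.
  x = λ² - 4 - 3 = 121 - 7 ≡ 22; y = λ·(4 - 22) - 15 ≡ 17. → (22, 17)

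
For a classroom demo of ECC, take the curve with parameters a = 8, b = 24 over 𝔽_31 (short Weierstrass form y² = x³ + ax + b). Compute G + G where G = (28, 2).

tangent at (28, 2): λ = (3·28² + 8)/(2·2) ≡ 4/4. 4⁻¹ ≡ 8 (mod 31), so λ ≡ 4·8 ≡ 1.
  x = λ² - 28 - 28 = 1 - 56 ≡ 7; y = λ·(28 - 7) - 2 ≡ 19. → (7, 19)

(7, 19)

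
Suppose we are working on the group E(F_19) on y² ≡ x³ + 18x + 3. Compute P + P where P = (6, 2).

tangent at (6, 2): λ = (3·6² + 18)/(2·2) ≡ 12/4. 4⁻¹ ≡ 5 (mod 19), so λ ≡ 12·5 ≡ 3.
  x = λ² - 6 - 6 = 9 - 12 ≡ 16; y = λ·(6 - 16) - 2 ≡ 6. → (16, 6)

(16, 6)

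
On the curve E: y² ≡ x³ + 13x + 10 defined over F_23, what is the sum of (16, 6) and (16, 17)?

The two points share x = 16 and their y-coordinates satisfy 6 + 17 ≡ 0 (mod 23), so they are inverses. Their sum is the point at infinity.

O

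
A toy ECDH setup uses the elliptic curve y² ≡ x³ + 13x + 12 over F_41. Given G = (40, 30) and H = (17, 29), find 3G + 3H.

First 3G:
Repeated addition: build up to 3G.
2G: tangent at (40, 30): λ = (3·40² + 13)/(2·30) ≡ 16/19. 19⁻¹ ≡ 13 (mod 41) since 19·13 = 247 ≡ 1, so λ ≡ 16·13 ≡ 3.
  x = λ² - 40 - 40 = 9 - 80 ≡ 11; y = λ·(40 - 11) - 30 ≡ 16. → (11, 16)
3G: (11, 16) + (40, 30). λ = (30 - 16)/(40 - 11) ≡ 14/29 mod 41. 29⁻¹ ≡ 17 (mod 41), so λ ≡ 33.
  x = λ² - 11 - 40 = 1089 - 51 ≡ 13; y = λ·(11 - 13) - 16 ≡ 0. → (13, 0)
3G = (13, 0).
Next 3H:
Repeated addition: build up to 3H.
2H: tangent at (17, 29): λ = (3·17² + 13)/(2·29) ≡ 19/17. 17⁻¹ ≡ 29 (mod 41), so λ ≡ 19·29 ≡ 18.
  x = λ² - 17 - 17 = 324 - 34 ≡ 3; y = λ·(17 - 3) - 29 ≡ 18. → (3, 18)
3H: (3, 18) + (17, 29). λ = (29 - 18)/(17 - 3) ≡ 11/14 mod 41. 14⁻¹ ≡ 3 (mod 41) since 14·3 = 42 ≡ 1, so λ ≡ 33.
  x = λ² - 3 - 17 = 1089 - 20 ≡ 3; y = λ·(3 - 3) - 18 ≡ 23. → (3, 23)
3H = (3, 23).
Finally 3G + 3H:
(13, 0) + (3, 23). λ = (23 - 0)/(3 - 13) ≡ 23/31 mod 41. 31⁻¹ ≡ 4 (mod 41), so λ ≡ 10.
  x = λ² - 13 - 3 = 100 - 16 ≡ 2; y = λ·(13 - 2) - 0 ≡ 28. → (2, 28)

(2, 28)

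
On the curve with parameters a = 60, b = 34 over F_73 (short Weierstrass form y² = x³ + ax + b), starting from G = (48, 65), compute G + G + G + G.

(13, 50)

Double-and-add on 4 = (100)₂. Start with G = (48, 65) for the leading 1-bit.
double: tangent at (48, 65): λ = (3·48² + 60)/(2·65) ≡ 37/57. 57⁻¹ ≡ 41 (mod 73) since 57·41 = 2337 ≡ 1, so λ ≡ 37·41 ≡ 57.
  x = λ² - 48 - 48 = 3249 - 96 ≡ 14; y = λ·(48 - 14) - 65 ≡ 48. → (14, 48)
double: tangent at (14, 48): λ = (3·14² + 60)/(2·48) ≡ 64/23. 23⁻¹ ≡ 54 (mod 73), so λ ≡ 64·54 ≡ 25.
  x = λ² - 14 - 14 = 625 - 28 ≡ 13; y = λ·(14 - 13) - 48 ≡ 50. → (13, 50)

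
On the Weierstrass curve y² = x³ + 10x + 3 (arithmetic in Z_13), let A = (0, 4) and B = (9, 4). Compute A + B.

(4, 9)

(0, 4) + (9, 4). λ = (4 - 4)/(9 - 0) ≡ 0/9 mod 13. 9⁻¹ ≡ 3 (mod 13) since 9·3 = 27 ≡ 1, so λ ≡ 0.
  x = λ² - 0 - 9 = 0 - 9 ≡ 4; y = λ·(0 - 4) - 4 ≡ 9. → (4, 9)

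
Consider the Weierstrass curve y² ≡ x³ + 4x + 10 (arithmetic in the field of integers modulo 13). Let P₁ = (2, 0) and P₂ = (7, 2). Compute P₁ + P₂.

(2, 0) + (7, 2). λ = (2 - 0)/(7 - 2) ≡ 2/5 mod 13. 5⁻¹ ≡ 8 (mod 13) since 5·8 = 40 ≡ 1, so λ ≡ 3.
  x = λ² - 2 - 7 = 9 - 9 ≡ 0; y = λ·(2 - 0) - 0 ≡ 6. → (0, 6)

(0, 6)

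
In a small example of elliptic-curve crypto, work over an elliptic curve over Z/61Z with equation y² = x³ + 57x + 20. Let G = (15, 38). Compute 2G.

(31, 23)

tangent at (15, 38): λ = (3·15² + 57)/(2·38) ≡ 0/15. 15⁻¹ ≡ 57 (mod 61), so λ ≡ 0·57 ≡ 0.
  x = λ² - 15 - 15 = 0 - 30 ≡ 31; y = λ·(15 - 31) - 38 ≡ 23. → (31, 23)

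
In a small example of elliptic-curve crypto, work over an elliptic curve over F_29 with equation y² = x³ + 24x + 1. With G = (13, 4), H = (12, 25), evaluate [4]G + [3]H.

First 4G:
Double-and-add on 4 = (100)₂. Start with G = (13, 4) for the leading 1-bit.
double: tangent at (13, 4): λ = (3·13² + 24)/(2·4) ≡ 9/8. 8⁻¹ ≡ 11 (mod 29), so λ ≡ 9·11 ≡ 12.
  x = λ² - 13 - 13 = 144 - 26 ≡ 2; y = λ·(13 - 2) - 4 ≡ 12. → (2, 12)
double: tangent at (2, 12): λ = (3·2² + 24)/(2·12) ≡ 7/24. 24⁻¹ ≡ 23 (mod 29), so λ ≡ 7·23 ≡ 16.
  x = λ² - 2 - 2 = 256 - 4 ≡ 20; y = λ·(2 - 20) - 12 ≡ 19. → (20, 19)
4G = (20, 19).
Next 3H:
Repeated addition: build up to 3H.
2H: tangent at (12, 25): λ = (3·12² + 24)/(2·25) ≡ 21/21. 21⁻¹ ≡ 18 (mod 29), so λ ≡ 21·18 ≡ 1.
  x = λ² - 12 - 12 = 1 - 24 ≡ 6; y = λ·(12 - 6) - 25 ≡ 10. → (6, 10)
3H: (6, 10) + (12, 25). λ = (25 - 10)/(12 - 6) ≡ 15/6 mod 29. 6⁻¹ ≡ 5 (mod 29), so λ ≡ 17.
  x = λ² - 6 - 12 = 289 - 18 ≡ 10; y = λ·(6 - 10) - 10 ≡ 9. → (10, 9)
3H = (10, 9).
Finally 4G + 3H:
(20, 19) + (10, 9). λ = (9 - 19)/(10 - 20) ≡ 19/19 mod 29. 19⁻¹ ≡ 26 (mod 29), so λ ≡ 1.
  x = λ² - 20 - 10 = 1 - 30 ≡ 0; y = λ·(20 - 0) - 19 ≡ 1. → (0, 1)

(0, 1)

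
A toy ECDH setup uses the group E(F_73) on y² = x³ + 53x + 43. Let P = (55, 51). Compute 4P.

(71, 41)

Repeated addition: build up to 4P.
2P: tangent at (55, 51): λ = (3·55² + 53)/(2·51) ≡ 3/29. 29⁻¹ ≡ 68 (mod 73), so λ ≡ 3·68 ≡ 58.
  x = λ² - 55 - 55 = 3364 - 110 ≡ 42; y = λ·(55 - 42) - 51 ≡ 46. → (42, 46)
3P: (42, 46) + (55, 51). λ = (51 - 46)/(55 - 42) ≡ 5/13 mod 73. 13⁻¹ ≡ 45 (mod 73), so λ ≡ 6.
  x = λ² - 42 - 55 = 36 - 97 ≡ 12; y = λ·(42 - 12) - 46 ≡ 61. → (12, 61)
4P: (12, 61) + (55, 51). λ = (51 - 61)/(55 - 12) ≡ 63/43 mod 73. 43⁻¹ ≡ 17 (mod 73), so λ ≡ 49.
  x = λ² - 12 - 55 = 2401 - 67 ≡ 71; y = λ·(12 - 71) - 61 ≡ 41. → (71, 41)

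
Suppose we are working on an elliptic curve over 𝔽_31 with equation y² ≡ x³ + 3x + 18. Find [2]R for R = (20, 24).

(7, 17)

tangent at (20, 24): λ = (3·20² + 3)/(2·24) ≡ 25/17. 17⁻¹ ≡ 11 (mod 31) since 17·11 = 187 ≡ 1, so λ ≡ 25·11 ≡ 27.
  x = λ² - 20 - 20 = 729 - 40 ≡ 7; y = λ·(20 - 7) - 24 ≡ 17. → (7, 17)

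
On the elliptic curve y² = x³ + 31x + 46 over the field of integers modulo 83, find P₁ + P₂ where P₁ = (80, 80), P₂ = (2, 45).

(50, 42)

(80, 80) + (2, 45). λ = (45 - 80)/(2 - 80) ≡ 48/5 mod 83. 5⁻¹ ≡ 50 (mod 83) since 5·50 = 250 ≡ 1, so λ ≡ 76.
  x = λ² - 80 - 2 = 5776 - 82 ≡ 50; y = λ·(80 - 50) - 80 ≡ 42. → (50, 42)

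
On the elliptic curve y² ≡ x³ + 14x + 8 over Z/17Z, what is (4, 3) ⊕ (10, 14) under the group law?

(4, 14)

(4, 3) + (10, 14). λ = (14 - 3)/(10 - 4) ≡ 11/6 mod 17. 6⁻¹ ≡ 3 (mod 17) since 6·3 = 18 ≡ 1, so λ ≡ 16.
  x = λ² - 4 - 10 = 256 - 14 ≡ 4; y = λ·(4 - 4) - 3 ≡ 14. → (4, 14)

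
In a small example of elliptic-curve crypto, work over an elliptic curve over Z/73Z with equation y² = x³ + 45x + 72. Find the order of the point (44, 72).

6

2P: tangent at (44, 72): λ = (3·44² + 45)/(2·72) ≡ 13/71. 71⁻¹ ≡ 36 (mod 73) since 71·36 = 2556 ≡ 1, so λ ≡ 13·36 ≡ 30.
  x = λ² - 44 - 44 = 900 - 88 ≡ 9; y = λ·(44 - 9) - 72 ≡ 29. → (9, 29)
3P: (9, 29) + (44, 72). λ = (72 - 29)/(44 - 9) ≡ 43/35 mod 73. 35⁻¹ ≡ 48 (mod 73), so λ ≡ 20.
  x = λ² - 9 - 44 = 400 - 53 ≡ 55; y = λ·(9 - 55) - 29 ≡ 0. → (55, 0)
4P: (55, 0) + (44, 72). λ = (72 - 0)/(44 - 55) ≡ 72/62 mod 73. 62⁻¹ ≡ 53 (mod 73) since 62·53 = 3286 ≡ 1, so λ ≡ 20.
  x = λ² - 55 - 44 = 400 - 99 ≡ 9; y = λ·(55 - 9) - 0 ≡ 44. → (9, 44)
5P: (9, 44) + (44, 72). λ = (72 - 44)/(44 - 9) ≡ 28/35 mod 73. 35⁻¹ ≡ 48 (mod 73) since 35·48 = 1680 ≡ 1, so λ ≡ 30.
  x = λ² - 9 - 44 = 900 - 53 ≡ 44; y = λ·(9 - 44) - 44 ≡ 1. → (44, 1)
6P: (44, 1) + (44, 72): same x and y₁ ≡ -y₂, so the sum is O.
6P = O, so the order is 6.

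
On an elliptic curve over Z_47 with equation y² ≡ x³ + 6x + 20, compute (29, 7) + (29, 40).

O

The two points share x = 29 and their y-coordinates satisfy 7 + 40 ≡ 0 (mod 47), so they are inverses. Their sum is O.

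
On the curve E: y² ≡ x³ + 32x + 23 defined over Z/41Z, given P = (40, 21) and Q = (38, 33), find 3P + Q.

(40, 21)

First 3P:
Repeated addition: build up to 3P.
2P: tangent at (40, 21): λ = (3·40² + 32)/(2·21) ≡ 35/1. 1⁻¹ ≡ 1 (mod 41), so λ ≡ 35·1 ≡ 35.
  x = λ² - 40 - 40 = 1225 - 80 ≡ 38; y = λ·(40 - 38) - 21 ≡ 8. → (38, 8)
3P: (38, 8) + (40, 21). λ = (21 - 8)/(40 - 38) ≡ 13/2 mod 41. 2⁻¹ ≡ 21 (mod 41), so λ ≡ 27.
  x = λ² - 38 - 40 = 729 - 78 ≡ 36; y = λ·(38 - 36) - 8 ≡ 5. → (36, 5)
3P = (36, 5).
Finally 3P + Q:
(36, 5) + (38, 33). λ = (33 - 5)/(38 - 36) ≡ 28/2 mod 41. 2⁻¹ ≡ 21 (mod 41) since 2·21 = 42 ≡ 1, so λ ≡ 14.
  x = λ² - 36 - 38 = 196 - 74 ≡ 40; y = λ·(36 - 40) - 5 ≡ 21. → (40, 21)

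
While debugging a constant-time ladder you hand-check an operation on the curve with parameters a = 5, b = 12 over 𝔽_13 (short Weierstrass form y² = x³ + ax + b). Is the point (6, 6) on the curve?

no

y² = 6² ≡ 10; x³ + 5x + 12 = 258 ≡ 11 (mod 13). 10 ≠ 11.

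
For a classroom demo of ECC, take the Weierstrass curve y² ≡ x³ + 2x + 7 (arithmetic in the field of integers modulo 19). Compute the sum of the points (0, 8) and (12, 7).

(0, 8) + (12, 7). λ = (7 - 8)/(12 - 0) ≡ 18/12 mod 19. 12⁻¹ ≡ 8 (mod 19) since 12·8 = 96 ≡ 1, so λ ≡ 11.
  x = λ² - 0 - 12 = 121 - 12 ≡ 14; y = λ·(0 - 14) - 8 ≡ 9. → (14, 9)

(14, 9)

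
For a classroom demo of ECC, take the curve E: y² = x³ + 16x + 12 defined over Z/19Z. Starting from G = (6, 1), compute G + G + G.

Repeated addition: build up to 3G.
2G: tangent at (6, 1): λ = (3·6² + 16)/(2·1) ≡ 10/2. 2⁻¹ ≡ 10 (mod 19), so λ ≡ 10·10 ≡ 5.
  x = λ² - 6 - 6 = 25 - 12 ≡ 13; y = λ·(6 - 13) - 1 ≡ 2. → (13, 2)
3G: (13, 2) + (6, 1). λ = (1 - 2)/(6 - 13) ≡ 18/12 mod 19. 12⁻¹ ≡ 8 (mod 19) since 12·8 = 96 ≡ 1, so λ ≡ 11.
  x = λ² - 13 - 6 = 121 - 19 ≡ 7; y = λ·(13 - 7) - 2 ≡ 7. → (7, 7)

(7, 7)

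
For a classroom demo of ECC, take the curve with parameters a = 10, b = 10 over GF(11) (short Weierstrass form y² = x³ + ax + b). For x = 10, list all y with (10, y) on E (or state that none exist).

none

x³ + 10x + 10 = 1110 ≡ 10 (mod 11).
10 is a non-residue mod 11; no y exists.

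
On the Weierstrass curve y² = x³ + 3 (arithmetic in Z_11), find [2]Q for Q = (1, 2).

tangent at (1, 2): λ = (3·1² + 0)/(2·2) ≡ 3/4. 4⁻¹ ≡ 3 (mod 11), so λ ≡ 3·3 ≡ 9.
  x = λ² - 1 - 1 = 81 - 2 ≡ 2; y = λ·(1 - 2) - 2 ≡ 0. → (2, 0)

(2, 0)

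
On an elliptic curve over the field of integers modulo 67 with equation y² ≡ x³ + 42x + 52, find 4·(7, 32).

Write P = (7, 32).
Repeated addition: build up to 4P.
2P: tangent at (7, 32): λ = (3·7² + 42)/(2·32) ≡ 55/64. 64⁻¹ ≡ 22 (mod 67) since 64·22 = 1408 ≡ 1, so λ ≡ 55·22 ≡ 4.
  x = λ² - 7 - 7 = 16 - 14 ≡ 2; y = λ·(7 - 2) - 32 ≡ 55. → (2, 55)
3P: (2, 55) + (7, 32). λ = (32 - 55)/(7 - 2) ≡ 44/5 mod 67. 5⁻¹ ≡ 27 (mod 67), so λ ≡ 49.
  x = λ² - 2 - 7 = 2401 - 9 ≡ 47; y = λ·(2 - 47) - 55 ≡ 18. → (47, 18)
4P: (47, 18) + (7, 32). λ = (32 - 18)/(7 - 47) ≡ 14/27 mod 67. 27⁻¹ ≡ 5 (mod 67) since 27·5 = 135 ≡ 1, so λ ≡ 3.
  x = λ² - 47 - 7 = 9 - 54 ≡ 22; y = λ·(47 - 22) - 18 ≡ 57. → (22, 57)

(22, 57)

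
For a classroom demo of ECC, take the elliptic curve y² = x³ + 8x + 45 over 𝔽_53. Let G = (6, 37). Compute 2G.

tangent at (6, 37): λ = (3·6² + 8)/(2·37) ≡ 10/21. 21⁻¹ ≡ 48 (mod 53), so λ ≡ 10·48 ≡ 3.
  x = λ² - 6 - 6 = 9 - 12 ≡ 50; y = λ·(6 - 50) - 37 ≡ 43. → (50, 43)

(50, 43)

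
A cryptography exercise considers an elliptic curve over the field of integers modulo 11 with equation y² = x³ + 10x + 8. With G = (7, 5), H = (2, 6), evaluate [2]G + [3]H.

First 2G:
Repeated addition: build up to 2G.
2G: tangent at (7, 5): λ = (3·7² + 10)/(2·5) ≡ 3/10. 10⁻¹ ≡ 10 (mod 11) since 10·10 = 100 ≡ 1, so λ ≡ 3·10 ≡ 8.
  x = λ² - 7 - 7 = 64 - 14 ≡ 6; y = λ·(7 - 6) - 5 ≡ 3. → (6, 3)
2G = (6, 3).
Next 3H:
Repeated addition: build up to 3H.
2H: tangent at (2, 6): λ = (3·2² + 10)/(2·6) ≡ 0/1. 1⁻¹ ≡ 1 (mod 11), so λ ≡ 0·1 ≡ 0.
  x = λ² - 2 - 2 = 0 - 4 ≡ 7; y = λ·(2 - 7) - 6 ≡ 5. → (7, 5)
3H: (7, 5) + (2, 6). λ = (6 - 5)/(2 - 7) ≡ 1/6 mod 11. 6⁻¹ ≡ 2 (mod 11), so λ ≡ 2.
  x = λ² - 7 - 2 = 4 - 9 ≡ 6; y = λ·(7 - 6) - 5 ≡ 8. → (6, 8)
3H = (6, 8).
Finally 2G + 3H:
(6, 3) + (6, 8): same x and y₁ ≡ -y₂, so the sum is 𝒪.

O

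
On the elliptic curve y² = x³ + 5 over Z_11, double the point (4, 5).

(8, 0)

tangent at (4, 5): λ = (3·4² + 0)/(2·5) ≡ 4/10. 10⁻¹ ≡ 10 (mod 11) since 10·10 = 100 ≡ 1, so λ ≡ 4·10 ≡ 7.
  x = λ² - 4 - 4 = 49 - 8 ≡ 8; y = λ·(4 - 8) - 5 ≡ 0. → (8, 0)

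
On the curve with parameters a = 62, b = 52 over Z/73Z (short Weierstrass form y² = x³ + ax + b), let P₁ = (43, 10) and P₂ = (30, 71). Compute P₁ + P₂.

(38, 62)

(43, 10) + (30, 71). λ = (71 - 10)/(30 - 43) ≡ 61/60 mod 73. 60⁻¹ ≡ 28 (mod 73), so λ ≡ 29.
  x = λ² - 43 - 30 = 841 - 73 ≡ 38; y = λ·(43 - 38) - 10 ≡ 62. → (38, 62)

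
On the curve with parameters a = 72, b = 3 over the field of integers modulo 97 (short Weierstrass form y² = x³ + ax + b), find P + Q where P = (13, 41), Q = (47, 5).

(69, 24)

(13, 41) + (47, 5). λ = (5 - 41)/(47 - 13) ≡ 61/34 mod 97. 34⁻¹ ≡ 20 (mod 97) since 34·20 = 680 ≡ 1, so λ ≡ 56.
  x = λ² - 13 - 47 = 3136 - 60 ≡ 69; y = λ·(13 - 69) - 41 ≡ 24. → (69, 24)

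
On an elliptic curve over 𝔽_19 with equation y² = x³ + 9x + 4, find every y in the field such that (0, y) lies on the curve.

2, 17

x³ + 9x + 4 = 4 ≡ 4 (mod 19).
Square roots of 4 mod 19: 2 and 17 (since 2² = 4 ≡ 4).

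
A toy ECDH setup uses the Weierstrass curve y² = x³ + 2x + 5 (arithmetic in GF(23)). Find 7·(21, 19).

(19, 18)

Write G = (21, 19).
Repeated addition: build up to 7G.
2G: tangent at (21, 19): λ = (3·21² + 2)/(2·19) ≡ 14/15. 15⁻¹ ≡ 20 (mod 23), so λ ≡ 14·20 ≡ 4.
  x = λ² - 21 - 21 = 16 - 42 ≡ 20; y = λ·(21 - 20) - 19 ≡ 8. → (20, 8)
3G: (20, 8) + (21, 19). λ = (19 - 8)/(21 - 20) ≡ 11/1 mod 23. 1⁻¹ ≡ 1 (mod 23) since 1·1 = 1 ≡ 1, so λ ≡ 11.
  x = λ² - 20 - 21 = 121 - 41 ≡ 11; y = λ·(20 - 11) - 8 ≡ 22. → (11, 22)
4G: (11, 22) + (21, 19). λ = (19 - 22)/(21 - 11) ≡ 20/10 mod 23. 10⁻¹ ≡ 7 (mod 23) since 10·7 = 70 ≡ 1, so λ ≡ 2.
  x = λ² - 11 - 21 = 4 - 32 ≡ 18; y = λ·(11 - 18) - 22 ≡ 10. → (18, 10)
5G: (18, 10) + (21, 19). λ = (19 - 10)/(21 - 18) ≡ 9/3 mod 23. 3⁻¹ ≡ 8 (mod 23) since 3·8 = 24 ≡ 1, so λ ≡ 3.
  x = λ² - 18 - 21 = 9 - 39 ≡ 16; y = λ·(18 - 16) - 10 ≡ 19. → (16, 19)
6G: (16, 19) + (21, 19). λ = (19 - 19)/(21 - 16) ≡ 0/5 mod 23. 5⁻¹ ≡ 14 (mod 23) since 5·14 = 70 ≡ 1, so λ ≡ 0.
  x = λ² - 16 - 21 = 0 - 37 ≡ 9; y = λ·(16 - 9) - 19 ≡ 4. → (9, 4)
7G: (9, 4) + (21, 19). λ = (19 - 4)/(21 - 9) ≡ 15/12 mod 23. 12⁻¹ ≡ 2 (mod 23), so λ ≡ 7.
  x = λ² - 9 - 21 = 49 - 30 ≡ 19; y = λ·(9 - 19) - 4 ≡ 18. → (19, 18)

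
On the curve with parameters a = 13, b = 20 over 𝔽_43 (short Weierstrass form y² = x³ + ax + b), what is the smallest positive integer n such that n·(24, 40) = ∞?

5

2P: tangent at (24, 40): λ = (3·24² + 13)/(2·40) ≡ 21/37. 37⁻¹ ≡ 7 (mod 43), so λ ≡ 21·7 ≡ 18.
  x = λ² - 24 - 24 = 324 - 48 ≡ 18; y = λ·(24 - 18) - 40 ≡ 25. → (18, 25)
3P: (18, 25) + (24, 40). λ = (40 - 25)/(24 - 18) ≡ 15/6 mod 43. 6⁻¹ ≡ 36 (mod 43), so λ ≡ 24.
  x = λ² - 18 - 24 = 576 - 42 ≡ 18; y = λ·(18 - 18) - 25 ≡ 18. → (18, 18)
4P: (18, 18) + (24, 40). λ = (40 - 18)/(24 - 18) ≡ 22/6 mod 43. 6⁻¹ ≡ 36 (mod 43) since 6·36 = 216 ≡ 1, so λ ≡ 18.
  x = λ² - 18 - 24 = 324 - 42 ≡ 24; y = λ·(18 - 24) - 18 ≡ 3. → (24, 3)
5P: (24, 3) + (24, 40): same x and y₁ ≡ -y₂, so the sum is ∞.
5P = ∞, so the order is 5.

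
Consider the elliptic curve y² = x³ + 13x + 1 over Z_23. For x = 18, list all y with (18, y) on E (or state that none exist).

x³ + 13x + 1 = 6067 ≡ 18 (mod 23).
Square roots of 18 mod 23: 8 and 15 (since 8² = 64 ≡ 18).

8, 15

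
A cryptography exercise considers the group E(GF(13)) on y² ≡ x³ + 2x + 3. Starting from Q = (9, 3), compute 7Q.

Repeated addition: build up to 7Q.
2Q: tangent at (9, 3): λ = (3·9² + 2)/(2·3) ≡ 11/6. 6⁻¹ ≡ 11 (mod 13) since 6·11 = 66 ≡ 1, so λ ≡ 11·11 ≡ 4.
  x = λ² - 9 - 9 = 16 - 18 ≡ 11; y = λ·(9 - 11) - 3 ≡ 2. → (11, 2)
3Q: (11, 2) + (9, 3). λ = (3 - 2)/(9 - 11) ≡ 1/11 mod 13. 11⁻¹ ≡ 6 (mod 13) since 11·6 = 66 ≡ 1, so λ ≡ 6.
  x = λ² - 11 - 9 = 36 - 20 ≡ 3; y = λ·(11 - 3) - 2 ≡ 7. → (3, 7)
4Q: (3, 7) + (9, 3). λ = (3 - 7)/(9 - 3) ≡ 9/6 mod 13. 6⁻¹ ≡ 11 (mod 13) since 6·11 = 66 ≡ 1, so λ ≡ 8.
  x = λ² - 3 - 9 = 64 - 12 ≡ 0; y = λ·(3 - 0) - 7 ≡ 4. → (0, 4)
5Q: (0, 4) + (9, 3). λ = (3 - 4)/(9 - 0) ≡ 12/9 mod 13. 9⁻¹ ≡ 3 (mod 13), so λ ≡ 10.
  x = λ² - 0 - 9 = 100 - 9 ≡ 0; y = λ·(0 - 0) - 4 ≡ 9. → (0, 9)
6Q: (0, 9) + (9, 3). λ = (3 - 9)/(9 - 0) ≡ 7/9 mod 13. 9⁻¹ ≡ 3 (mod 13) since 9·3 = 27 ≡ 1, so λ ≡ 8.
  x = λ² - 0 - 9 = 64 - 9 ≡ 3; y = λ·(0 - 3) - 9 ≡ 6. → (3, 6)
7Q: (3, 6) + (9, 3). λ = (3 - 6)/(9 - 3) ≡ 10/6 mod 13. 6⁻¹ ≡ 11 (mod 13), so λ ≡ 6.
  x = λ² - 3 - 9 = 36 - 12 ≡ 11; y = λ·(3 - 11) - 6 ≡ 11. → (11, 11)

(11, 11)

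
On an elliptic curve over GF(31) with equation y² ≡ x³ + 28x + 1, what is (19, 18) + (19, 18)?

tangent at (19, 18): λ = (3·19² + 28)/(2·18) ≡ 26/5. 5⁻¹ ≡ 25 (mod 31) since 5·25 = 125 ≡ 1, so λ ≡ 26·25 ≡ 30.
  x = λ² - 19 - 19 = 900 - 38 ≡ 25; y = λ·(19 - 25) - 18 ≡ 19. → (25, 19)

(25, 19)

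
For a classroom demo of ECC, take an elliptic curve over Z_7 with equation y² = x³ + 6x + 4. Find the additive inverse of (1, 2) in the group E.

(1, 5)

-(1, 2) = (1, -2 mod 7) = (1, 5).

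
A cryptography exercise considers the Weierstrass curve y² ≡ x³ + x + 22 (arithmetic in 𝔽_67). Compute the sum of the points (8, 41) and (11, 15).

(4, 36)

(8, 41) + (11, 15). λ = (15 - 41)/(11 - 8) ≡ 41/3 mod 67. 3⁻¹ ≡ 45 (mod 67), so λ ≡ 36.
  x = λ² - 8 - 11 = 1296 - 19 ≡ 4; y = λ·(8 - 4) - 41 ≡ 36. → (4, 36)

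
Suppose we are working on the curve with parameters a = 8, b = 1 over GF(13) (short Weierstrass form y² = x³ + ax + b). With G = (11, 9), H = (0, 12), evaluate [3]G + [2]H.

(1, 7)

First 3G:
Repeated addition: build up to 3G.
2G: tangent at (11, 9): λ = (3·11² + 8)/(2·9) ≡ 7/5. 5⁻¹ ≡ 8 (mod 13) since 5·8 = 40 ≡ 1, so λ ≡ 7·8 ≡ 4.
  x = λ² - 11 - 11 = 16 - 22 ≡ 7; y = λ·(11 - 7) - 9 ≡ 7. → (7, 7)
3G: (7, 7) + (11, 9). λ = (9 - 7)/(11 - 7) ≡ 2/4 mod 13. 4⁻¹ ≡ 10 (mod 13), so λ ≡ 7.
  x = λ² - 7 - 11 = 49 - 18 ≡ 5; y = λ·(7 - 5) - 7 ≡ 7. → (5, 7)
3G = (5, 7).
Next 2H:
Repeated addition: build up to 2H.
2H: tangent at (0, 12): λ = (3·0² + 8)/(2·12) ≡ 8/11. 11⁻¹ ≡ 6 (mod 13), so λ ≡ 8·6 ≡ 9.
  x = λ² - 0 - 0 = 81 - 0 ≡ 3; y = λ·(0 - 3) - 12 ≡ 0. → (3, 0)
2H = (3, 0).
Finally 3G + 2H:
(5, 7) + (3, 0). λ = (0 - 7)/(3 - 5) ≡ 6/11 mod 13. 11⁻¹ ≡ 6 (mod 13) since 11·6 = 66 ≡ 1, so λ ≡ 10.
  x = λ² - 5 - 3 = 100 - 8 ≡ 1; y = λ·(5 - 1) - 7 ≡ 7. → (1, 7)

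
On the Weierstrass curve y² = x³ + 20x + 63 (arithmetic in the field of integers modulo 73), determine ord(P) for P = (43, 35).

5

2P: tangent at (43, 35): λ = (3·43² + 20)/(2·35) ≡ 19/70. 70⁻¹ ≡ 24 (mod 73), so λ ≡ 19·24 ≡ 18.
  x = λ² - 43 - 43 = 324 - 86 ≡ 19; y = λ·(43 - 19) - 35 ≡ 32. → (19, 32)
3P: (19, 32) + (43, 35). λ = (35 - 32)/(43 - 19) ≡ 3/24 mod 73. 24⁻¹ ≡ 70 (mod 73) since 24·70 = 1680 ≡ 1, so λ ≡ 64.
  x = λ² - 19 - 43 = 4096 - 62 ≡ 19; y = λ·(19 - 19) - 32 ≡ 41. → (19, 41)
4P: (19, 41) + (43, 35). λ = (35 - 41)/(43 - 19) ≡ 67/24 mod 73. 24⁻¹ ≡ 70 (mod 73) since 24·70 = 1680 ≡ 1, so λ ≡ 18.
  x = λ² - 19 - 43 = 324 - 62 ≡ 43; y = λ·(19 - 43) - 41 ≡ 38. → (43, 38)
5P: (43, 38) + (43, 35): same x and y₁ ≡ -y₂, so the sum is O.
5P = O, so the order is 5.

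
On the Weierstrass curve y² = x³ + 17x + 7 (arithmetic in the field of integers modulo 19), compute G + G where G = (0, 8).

tangent at (0, 8): λ = (3·0² + 17)/(2·8) ≡ 17/16. 16⁻¹ ≡ 6 (mod 19), so λ ≡ 17·6 ≡ 7.
  x = λ² - 0 - 0 = 49 - 0 ≡ 11; y = λ·(0 - 11) - 8 ≡ 10. → (11, 10)

(11, 10)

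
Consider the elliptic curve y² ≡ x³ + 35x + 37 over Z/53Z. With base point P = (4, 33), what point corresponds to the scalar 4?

Double-and-add on 4 = (100)₂. Start with P = (4, 33) for the leading 1-bit.
double: tangent at (4, 33): λ = (3·4² + 35)/(2·33) ≡ 30/13. 13⁻¹ ≡ 49 (mod 53), so λ ≡ 30·49 ≡ 39.
  x = λ² - 4 - 4 = 1521 - 8 ≡ 29; y = λ·(4 - 29) - 33 ≡ 52. → (29, 52)
double: tangent at (29, 52): λ = (3·29² + 35)/(2·52) ≡ 14/51. 51⁻¹ ≡ 26 (mod 53), so λ ≡ 14·26 ≡ 46.
  x = λ² - 29 - 29 = 2116 - 58 ≡ 44; y = λ·(29 - 44) - 52 ≡ 0. → (44, 0)

(44, 0)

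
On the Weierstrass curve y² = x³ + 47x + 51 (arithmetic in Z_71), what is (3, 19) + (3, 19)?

tangent at (3, 19): λ = (3·3² + 47)/(2·19) ≡ 3/38. 38⁻¹ ≡ 43 (mod 71), so λ ≡ 3·43 ≡ 58.
  x = λ² - 3 - 3 = 3364 - 6 ≡ 21; y = λ·(3 - 21) - 19 ≡ 2. → (21, 2)

(21, 2)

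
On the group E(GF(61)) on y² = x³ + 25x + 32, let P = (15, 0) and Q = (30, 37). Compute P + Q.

(21, 34)

(15, 0) + (30, 37). λ = (37 - 0)/(30 - 15) ≡ 37/15 mod 61. 15⁻¹ ≡ 57 (mod 61), so λ ≡ 35.
  x = λ² - 15 - 30 = 1225 - 45 ≡ 21; y = λ·(15 - 21) - 0 ≡ 34. → (21, 34)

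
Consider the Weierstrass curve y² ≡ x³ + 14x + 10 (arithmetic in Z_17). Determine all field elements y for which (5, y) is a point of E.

x³ + 14x + 10 = 205 ≡ 1 (mod 17).
Square roots of 1 mod 17: 1 and 16 (since 1² = 1 ≡ 1).

1, 16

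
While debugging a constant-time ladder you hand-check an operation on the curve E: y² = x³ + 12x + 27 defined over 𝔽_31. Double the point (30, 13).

tangent at (30, 13): λ = (3·30² + 12)/(2·13) ≡ 15/26. 26⁻¹ ≡ 6 (mod 31) since 26·6 = 156 ≡ 1, so λ ≡ 15·6 ≡ 28.
  x = λ² - 30 - 30 = 784 - 60 ≡ 11; y = λ·(30 - 11) - 13 ≡ 23. → (11, 23)

(11, 23)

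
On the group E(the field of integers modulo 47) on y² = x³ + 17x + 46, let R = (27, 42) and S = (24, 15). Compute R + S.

(27, 42) + (24, 15). λ = (15 - 42)/(24 - 27) ≡ 20/44 mod 47. 44⁻¹ ≡ 31 (mod 47), so λ ≡ 9.
  x = λ² - 27 - 24 = 81 - 51 ≡ 30; y = λ·(27 - 30) - 42 ≡ 25. → (30, 25)

(30, 25)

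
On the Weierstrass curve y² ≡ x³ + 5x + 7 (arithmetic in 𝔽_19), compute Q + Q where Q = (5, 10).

tangent at (5, 10): λ = (3·5² + 5)/(2·10) ≡ 4/1. 1⁻¹ ≡ 1 (mod 19) since 1·1 = 1 ≡ 1, so λ ≡ 4·1 ≡ 4.
  x = λ² - 5 - 5 = 16 - 10 ≡ 6; y = λ·(5 - 6) - 10 ≡ 5. → (6, 5)

(6, 5)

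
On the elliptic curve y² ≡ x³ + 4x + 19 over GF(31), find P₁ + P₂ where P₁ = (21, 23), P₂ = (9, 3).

(21, 23) + (9, 3). λ = (3 - 23)/(9 - 21) ≡ 11/19 mod 31. 19⁻¹ ≡ 18 (mod 31) since 19·18 = 342 ≡ 1, so λ ≡ 12.
  x = λ² - 21 - 9 = 144 - 30 ≡ 21; y = λ·(21 - 21) - 23 ≡ 8. → (21, 8)

(21, 8)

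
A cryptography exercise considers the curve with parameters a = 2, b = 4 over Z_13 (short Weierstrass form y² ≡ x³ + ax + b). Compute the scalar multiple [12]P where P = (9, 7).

(0, 11)

Repeated addition: build up to 12P.
2P: tangent at (9, 7): λ = (3·9² + 2)/(2·7) ≡ 11/1. 1⁻¹ ≡ 1 (mod 13) since 1·1 = 1 ≡ 1, so λ ≡ 11·1 ≡ 11.
  x = λ² - 9 - 9 = 121 - 18 ≡ 12; y = λ·(9 - 12) - 7 ≡ 12. → (12, 12)
3P: (12, 12) + (9, 7). λ = (7 - 12)/(9 - 12) ≡ 8/10 mod 13. 10⁻¹ ≡ 4 (mod 13) since 10·4 = 40 ≡ 1, so λ ≡ 6.
  x = λ² - 12 - 9 = 36 - 21 ≡ 2; y = λ·(12 - 2) - 12 ≡ 9. → (2, 9)
4P: (2, 9) + (9, 7). λ = (7 - 9)/(9 - 2) ≡ 11/7 mod 13. 7⁻¹ ≡ 2 (mod 13), so λ ≡ 9.
  x = λ² - 2 - 9 = 81 - 11 ≡ 5; y = λ·(2 - 5) - 9 ≡ 3. → (5, 3)
5P: (5, 3) + (9, 7). λ = (7 - 3)/(9 - 5) ≡ 4/4 mod 13. 4⁻¹ ≡ 10 (mod 13), so λ ≡ 1.
  x = λ² - 5 - 9 = 1 - 14 ≡ 0; y = λ·(5 - 0) - 3 ≡ 2. → (0, 2)
6P: (0, 2) + (9, 7). λ = (7 - 2)/(9 - 0) ≡ 5/9 mod 13. 9⁻¹ ≡ 3 (mod 13), so λ ≡ 2.
  x = λ² - 0 - 9 = 4 - 9 ≡ 8; y = λ·(0 - 8) - 2 ≡ 8. → (8, 8)
7P: (8, 8) + (9, 7). λ = (7 - 8)/(9 - 8) ≡ 12/1 mod 13. 1⁻¹ ≡ 1 (mod 13) since 1·1 = 1 ≡ 1, so λ ≡ 12.
  x = λ² - 8 - 9 = 144 - 17 ≡ 10; y = λ·(8 - 10) - 8 ≡ 7. → (10, 7)
8P: (10, 7) + (9, 7). λ = (7 - 7)/(9 - 10) ≡ 0/12 mod 13. 12⁻¹ ≡ 12 (mod 13) since 12·12 = 144 ≡ 1, so λ ≡ 0.
  x = λ² - 10 - 9 = 0 - 19 ≡ 7; y = λ·(10 - 7) - 7 ≡ 6. → (7, 6)
9P: (7, 6) + (9, 7). λ = (7 - 6)/(9 - 7) ≡ 1/2 mod 13. 2⁻¹ ≡ 7 (mod 13) since 2·7 = 14 ≡ 1, so λ ≡ 7.
  x = λ² - 7 - 9 = 49 - 16 ≡ 7; y = λ·(7 - 7) - 6 ≡ 7. → (7, 7)
10P: (7, 7) + (9, 7). λ = (7 - 7)/(9 - 7) ≡ 0/2 mod 13. 2⁻¹ ≡ 7 (mod 13) since 2·7 = 14 ≡ 1, so λ ≡ 0.
  x = λ² - 7 - 9 = 0 - 16 ≡ 10; y = λ·(7 - 10) - 7 ≡ 6. → (10, 6)
11P: (10, 6) + (9, 7). λ = (7 - 6)/(9 - 10) ≡ 1/12 mod 13. 12⁻¹ ≡ 12 (mod 13), so λ ≡ 12.
  x = λ² - 10 - 9 = 144 - 19 ≡ 8; y = λ·(10 - 8) - 6 ≡ 5. → (8, 5)
12P: (8, 5) + (9, 7). λ = (7 - 5)/(9 - 8) ≡ 2/1 mod 13. 1⁻¹ ≡ 1 (mod 13), so λ ≡ 2.
  x = λ² - 8 - 9 = 4 - 17 ≡ 0; y = λ·(8 - 0) - 5 ≡ 11. → (0, 11)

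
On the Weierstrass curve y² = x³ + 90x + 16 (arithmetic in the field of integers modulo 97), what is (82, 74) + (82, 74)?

(61, 47)

tangent at (82, 74): λ = (3·82² + 90)/(2·74) ≡ 86/51. 51⁻¹ ≡ 78 (mod 97) since 51·78 = 3978 ≡ 1, so λ ≡ 86·78 ≡ 15.
  x = λ² - 82 - 82 = 225 - 164 ≡ 61; y = λ·(82 - 61) - 74 ≡ 47. → (61, 47)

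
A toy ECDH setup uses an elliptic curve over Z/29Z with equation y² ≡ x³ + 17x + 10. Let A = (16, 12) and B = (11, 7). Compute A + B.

(16, 12) + (11, 7). λ = (7 - 12)/(11 - 16) ≡ 24/24 mod 29. 24⁻¹ ≡ 23 (mod 29) since 24·23 = 552 ≡ 1, so λ ≡ 1.
  x = λ² - 16 - 11 = 1 - 27 ≡ 3; y = λ·(16 - 3) - 12 ≡ 1. → (3, 1)

(3, 1)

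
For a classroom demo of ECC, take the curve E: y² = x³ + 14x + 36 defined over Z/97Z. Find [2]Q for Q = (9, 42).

tangent at (9, 42): λ = (3·9² + 14)/(2·42) ≡ 63/84. 84⁻¹ ≡ 82 (mod 97), so λ ≡ 63·82 ≡ 25.
  x = λ² - 9 - 9 = 625 - 18 ≡ 25; y = λ·(9 - 25) - 42 ≡ 43. → (25, 43)

(25, 43)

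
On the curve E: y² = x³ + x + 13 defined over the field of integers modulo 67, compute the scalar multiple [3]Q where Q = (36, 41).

(24, 27)

Repeated addition: build up to 3Q.
2Q: tangent at (36, 41): λ = (3·36² + 1)/(2·41) ≡ 3/15. 15⁻¹ ≡ 9 (mod 67), so λ ≡ 3·9 ≡ 27.
  x = λ² - 36 - 36 = 729 - 72 ≡ 54; y = λ·(36 - 54) - 41 ≡ 9. → (54, 9)
3Q: (54, 9) + (36, 41). λ = (41 - 9)/(36 - 54) ≡ 32/49 mod 67. 49⁻¹ ≡ 26 (mod 67), so λ ≡ 28.
  x = λ² - 54 - 36 = 784 - 90 ≡ 24; y = λ·(54 - 24) - 9 ≡ 27. → (24, 27)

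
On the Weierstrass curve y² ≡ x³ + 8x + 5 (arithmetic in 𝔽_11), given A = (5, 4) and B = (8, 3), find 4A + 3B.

(9, 6)

First 4A:
Double-and-add on 4 = (100)₂. Start with A = (5, 4) for the leading 1-bit.
double: tangent at (5, 4): λ = (3·5² + 8)/(2·4) ≡ 6/8. 8⁻¹ ≡ 7 (mod 11), so λ ≡ 6·7 ≡ 9.
  x = λ² - 5 - 5 = 81 - 10 ≡ 5; y = λ·(5 - 5) - 4 ≡ 7. → (5, 7)
double: tangent at (5, 7): λ = (3·5² + 8)/(2·7) ≡ 6/3. 3⁻¹ ≡ 4 (mod 11), so λ ≡ 6·4 ≡ 2.
  x = λ² - 5 - 5 = 4 - 10 ≡ 5; y = λ·(5 - 5) - 7 ≡ 4. → (5, 4)
4A = (5, 4).
Next 3B:
Repeated addition: build up to 3B.
2B: tangent at (8, 3): λ = (3·8² + 8)/(2·3) ≡ 2/6. 6⁻¹ ≡ 2 (mod 11), so λ ≡ 2·2 ≡ 4.
  x = λ² - 8 - 8 = 16 - 16 ≡ 0; y = λ·(8 - 0) - 3 ≡ 7. → (0, 7)
3B: (0, 7) + (8, 3). λ = (3 - 7)/(8 - 0) ≡ 7/8 mod 11. 8⁻¹ ≡ 7 (mod 11), so λ ≡ 5.
  x = λ² - 0 - 8 = 25 - 8 ≡ 6; y = λ·(0 - 6) - 7 ≡ 7. → (6, 7)
3B = (6, 7).
Finally 4A + 3B:
(5, 4) + (6, 7). λ = (7 - 4)/(6 - 5) ≡ 3/1 mod 11. 1⁻¹ ≡ 1 (mod 11), so λ ≡ 3.
  x = λ² - 5 - 6 = 9 - 11 ≡ 9; y = λ·(5 - 9) - 4 ≡ 6. → (9, 6)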